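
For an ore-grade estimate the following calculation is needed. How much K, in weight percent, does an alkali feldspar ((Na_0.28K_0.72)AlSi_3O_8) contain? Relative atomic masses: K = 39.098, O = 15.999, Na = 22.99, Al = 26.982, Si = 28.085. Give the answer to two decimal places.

M((Na_0.28K_0.72)AlSi_3O_8) = 273.817 g/mol.
K contributes 0.72 × 39.098 = 28.151 g per mole.
28.151/273.817 = 0.1028 → 10.28%.

10.28 weight percent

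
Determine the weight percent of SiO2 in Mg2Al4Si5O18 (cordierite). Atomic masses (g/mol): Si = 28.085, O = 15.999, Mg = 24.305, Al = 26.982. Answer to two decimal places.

51.36 wt%

Molar mass of Mg2Al4Si5O18 = 2×24.305 + 4×26.982 + 5×28.085 + 18×15.999 = 584.945 g/mol.
Each formula unit contains 5 Si, equivalent to 5/1 = 5.0000 mol SiO2.
M(SiO2) = 1×28.085 + 2×15.999 = 60.083 g/mol.
Mass of SiO2 per formula unit = 5.0000 × 60.083 = 300.415 g.
SiO2 wt% = 300.415 / 584.945 × 100 = 51.36%.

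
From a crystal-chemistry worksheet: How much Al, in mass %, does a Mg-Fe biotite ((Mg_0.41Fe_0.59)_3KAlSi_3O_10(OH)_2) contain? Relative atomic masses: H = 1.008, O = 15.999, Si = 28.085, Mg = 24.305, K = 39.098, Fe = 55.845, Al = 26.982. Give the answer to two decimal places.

5.70 mass %

Molar mass of (Mg_0.41Fe_0.59)_3KAlSi_3O_10(OH)_2: 1.23·24.305 + 1.77·55.845 + 1·39.098 + 1·26.982 + 3·28.085 + 12·15.999 + 2·1.008 = 473.080 g/mol.
Mass of Al per formula unit: 1 × 26.982 = 26.982 g.
Weight fraction Al = 26.982 / 473.080 = 0.0570.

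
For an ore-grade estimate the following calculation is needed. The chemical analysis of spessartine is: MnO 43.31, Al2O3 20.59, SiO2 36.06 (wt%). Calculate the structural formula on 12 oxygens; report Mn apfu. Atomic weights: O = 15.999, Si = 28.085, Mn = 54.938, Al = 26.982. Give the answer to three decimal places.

MnO: 43.31/70.937 = 0.61054 mol → 0.61054 mol Mn, 0.61054 mol O.
Al2O3: 20.59/101.961 = 0.20194 mol → 0.40388 mol Al, 0.60582 mol O.
SiO2: 36.06/60.083 = 0.60017 mol → 0.60017 mol Si, 1.20034 mol O.
Total oxygen = 2.41670 mol. Normalization factor = 12/2.41670 = 4.96545.
Mn per 12 O = 0.61054 × 4.96545 = 3.032.

3.032 Mn apfu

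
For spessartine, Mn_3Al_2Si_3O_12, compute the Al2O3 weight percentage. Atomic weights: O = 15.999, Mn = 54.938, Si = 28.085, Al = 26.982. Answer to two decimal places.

Molar mass of Mn_3Al_2Si_3O_12 = 3*54.938 + 2*26.982 + 3*28.085 + 12*15.999 = 495.021 g/mol.
Each formula unit contains 2 Al, equivalent to 2/2 = 1.0000 mol Al2O3.
M(Al2O3) = 2×26.982 + 3×15.999 = 101.961 g/mol.
Mass of Al2O3 per formula unit = 1.0000 × 101.961 = 101.961 g.
Al2O3 wt% = 101.961 / 495.021 × 100 = 20.60%.

20.60 wt%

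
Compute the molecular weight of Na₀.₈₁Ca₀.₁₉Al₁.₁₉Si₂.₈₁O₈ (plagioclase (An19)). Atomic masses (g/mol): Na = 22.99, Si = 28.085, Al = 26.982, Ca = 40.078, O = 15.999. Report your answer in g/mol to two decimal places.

M = 0.81*22.99 + 0.19*40.078 + 1.19*26.982 + 2.81*28.085 + 8*15.999

265.26 g/mol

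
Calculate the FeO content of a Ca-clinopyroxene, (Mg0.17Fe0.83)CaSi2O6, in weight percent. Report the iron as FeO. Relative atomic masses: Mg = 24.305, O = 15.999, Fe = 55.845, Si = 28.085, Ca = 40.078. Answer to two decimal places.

Molar mass of (Mg0.17Fe0.83)CaSi2O6 = 0.17×24.305 + 0.83×55.845 + 1×40.078 + 2×28.085 + 6×15.999 = 242.725 g/mol.
Each formula unit contains 0.83 Fe, equivalent to 0.83/1 = 0.8300 mol FeO.
M(FeO) = 1×55.845 + 1×15.999 = 71.844 g/mol.
Mass of FeO per formula unit = 0.8300 × 71.844 = 59.631 g.
FeO wt% = 59.631 / 242.725 × 100 = 24.57%.

24.57 wt%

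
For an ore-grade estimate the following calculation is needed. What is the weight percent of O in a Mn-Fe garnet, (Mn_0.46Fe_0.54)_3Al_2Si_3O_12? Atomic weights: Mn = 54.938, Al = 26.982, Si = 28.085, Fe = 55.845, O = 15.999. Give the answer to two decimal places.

38.67 weight percent

M((Mn_0.46Fe_0.54)_3Al_2Si_3O_12) = 496.490 g/mol.
O contributes 12 × 15.999 = 191.988 g per mole.
191.988/496.490 = 0.3867 → 38.67%.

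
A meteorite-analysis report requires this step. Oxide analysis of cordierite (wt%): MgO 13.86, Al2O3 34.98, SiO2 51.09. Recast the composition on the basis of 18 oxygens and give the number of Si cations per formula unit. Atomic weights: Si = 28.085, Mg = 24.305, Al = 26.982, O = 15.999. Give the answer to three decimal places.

13.86 wt% MgO ÷ 40.304 g/mol = 0.34389 mol, giving 0.34389 Mg and 0.34389 O.
34.98 wt% Al2O3 ÷ 101.961 g/mol = 0.34307 mol, giving 0.68614 Al and 1.02921 O.
51.09 wt% SiO2 ÷ 60.083 g/mol = 0.85032 mol, giving 0.85032 Si and 1.70064 O.
Oxygen sums to 3.07374; scaling by 18/3.07374 = 5.85606 puts the formula on 18 O.
Si: 0.85032 × 5.85606 = 4.980 atoms per formula unit.

4.980 Si apfu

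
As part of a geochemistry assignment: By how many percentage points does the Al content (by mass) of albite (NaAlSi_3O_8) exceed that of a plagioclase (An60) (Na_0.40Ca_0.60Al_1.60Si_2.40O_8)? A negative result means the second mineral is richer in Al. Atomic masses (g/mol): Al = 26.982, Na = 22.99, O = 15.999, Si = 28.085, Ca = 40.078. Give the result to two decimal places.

-5.59 percentage points

M(NaAlSi_3O_8) = 262.219 g/mol, so wt% Al = 26.982/262.219 × 100 = 10.29%.
M(Na_0.40Ca_0.60Al_1.60Si_2.40O_8) = 271.810 g/mol, so wt% Al = 43.171/271.810 × 100 = 15.88%.
10.29 − 15.88 = -5.59 pp.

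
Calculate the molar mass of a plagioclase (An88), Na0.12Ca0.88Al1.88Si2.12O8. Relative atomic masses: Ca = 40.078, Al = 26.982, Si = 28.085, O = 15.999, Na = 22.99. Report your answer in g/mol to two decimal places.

276.29 g/mol

The formula mass is the sum 0.12·22.99 + 0.88·40.078 + 1.88·26.982 + 2.12·28.085 + 8·15.999.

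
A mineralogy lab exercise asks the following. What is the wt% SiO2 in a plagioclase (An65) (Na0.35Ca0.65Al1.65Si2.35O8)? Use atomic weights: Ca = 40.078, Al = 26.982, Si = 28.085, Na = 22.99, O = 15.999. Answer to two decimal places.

Molar mass of Na0.35Ca0.65Al1.65Si2.35O8 = 0.35*22.99 + 0.65*40.078 + 1.65*26.982 + 2.35*28.085 + 8*15.999 = 272.609 g/mol.
Each formula unit contains 2.35 Si, equivalent to 2.35/1 = 2.3500 mol SiO2.
M(SiO2) = 1×28.085 + 2×15.999 = 60.083 g/mol.
Mass of SiO2 per formula unit = 2.3500 × 60.083 = 141.195 g.
SiO2 wt% = 141.195 / 272.609 × 100 = 51.79%.

51.79 wt%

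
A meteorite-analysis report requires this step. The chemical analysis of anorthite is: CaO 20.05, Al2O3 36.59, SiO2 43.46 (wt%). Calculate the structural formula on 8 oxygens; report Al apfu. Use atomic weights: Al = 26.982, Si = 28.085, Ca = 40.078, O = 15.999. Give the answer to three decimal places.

1.993 Al apfu

20.05 wt% CaO ÷ 56.077 g/mol = 0.35754 mol, giving 0.35754 Ca and 0.35754 O.
36.59 wt% Al2O3 ÷ 101.961 g/mol = 0.35886 mol, giving 0.71772 Al and 1.07658 O.
43.46 wt% SiO2 ÷ 60.083 g/mol = 0.72333 mol, giving 0.72333 Si and 1.44666 O.
Oxygen sums to 2.88078; scaling by 8/2.88078 = 2.77703 puts the formula on 8 O.
Al: 0.71772 × 2.77703 = 1.993 atoms per formula unit.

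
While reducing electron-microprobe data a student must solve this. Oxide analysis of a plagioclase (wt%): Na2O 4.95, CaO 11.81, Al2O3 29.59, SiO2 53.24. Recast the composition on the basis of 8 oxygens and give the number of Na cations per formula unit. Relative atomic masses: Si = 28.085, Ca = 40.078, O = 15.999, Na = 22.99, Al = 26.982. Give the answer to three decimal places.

0.436 Na apfu

Na2O (M=61.979): mol = 0.07987; Na = 0.15974, O = 0.07987.
CaO (M=56.077): mol = 0.21060; Ca = 0.21060, O = 0.21060.
Al2O3 (M=101.961): mol = 0.29021; Al = 0.58042, O = 0.87063.
SiO2 (M=60.083): mol = 0.88611; Si = 0.88611, O = 1.77222.
ΣO = 2.93332; factor = 8/ΣO = 2.72729.
Na apfu = 0.15974 × 2.72729 = 0.436.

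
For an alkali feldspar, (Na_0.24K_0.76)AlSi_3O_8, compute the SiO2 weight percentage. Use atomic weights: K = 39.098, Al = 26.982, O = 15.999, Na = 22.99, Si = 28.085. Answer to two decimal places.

M((Na_0.24K_0.76)AlSi_3O_8) = 274.461 g/mol; M(SiO2) = 60.083 g/mol.
Moles SiO2 per formula unit = 3 Si ÷ 1 = 3.0000.
SiO2 fraction = (3.0000 × 60.083) / 274.461 = 180.249/274.461 = 0.6567.

65.67 wt%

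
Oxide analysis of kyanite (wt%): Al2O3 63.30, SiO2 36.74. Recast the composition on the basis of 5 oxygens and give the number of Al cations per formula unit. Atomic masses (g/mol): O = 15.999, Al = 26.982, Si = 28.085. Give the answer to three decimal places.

2.012 Al apfu

Al2O3 (M=101.961): mol = 0.62083; Al = 1.24166, O = 1.86249.
SiO2 (M=60.083): mol = 0.61149; Si = 0.61149, O = 1.22298.
ΣO = 3.08547; factor = 5/ΣO = 1.62050.
Al apfu = 1.24166 × 1.62050 = 2.012.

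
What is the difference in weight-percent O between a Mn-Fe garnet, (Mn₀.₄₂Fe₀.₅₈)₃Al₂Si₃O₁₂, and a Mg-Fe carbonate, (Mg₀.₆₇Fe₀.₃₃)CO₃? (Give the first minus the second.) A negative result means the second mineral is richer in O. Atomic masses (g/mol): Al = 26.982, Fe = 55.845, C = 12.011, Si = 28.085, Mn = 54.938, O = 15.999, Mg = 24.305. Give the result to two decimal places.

-12.01 percentage points

M((Mn₀.₄₂Fe₀.₅₈)₃Al₂Si₃O₁₂) = 496.599 g/mol, so wt% O = 191.988/496.599 × 100 = 38.66%.
M((Mg₀.₆₇Fe₀.₃₃)CO₃) = 94.721 g/mol, so wt% O = 47.997/94.721 × 100 = 50.67%.
38.66 − 50.67 = -12.01 pp.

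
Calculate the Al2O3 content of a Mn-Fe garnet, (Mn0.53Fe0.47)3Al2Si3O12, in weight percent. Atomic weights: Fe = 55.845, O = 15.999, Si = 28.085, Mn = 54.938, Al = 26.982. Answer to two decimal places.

M((Mn0.53Fe0.47)3Al2Si3O12) = 496.300 g/mol; M(Al2O3) = 101.961 g/mol.
Moles Al2O3 per formula unit = 2 Al ÷ 2 = 1.0000.
Al2O3 fraction = (1.0000 × 101.961) / 496.300 = 101.961/496.300 = 0.2054.

20.54 wt%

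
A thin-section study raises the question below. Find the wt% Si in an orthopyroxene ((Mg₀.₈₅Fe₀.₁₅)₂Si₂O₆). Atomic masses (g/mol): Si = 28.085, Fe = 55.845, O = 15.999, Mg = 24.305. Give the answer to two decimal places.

26.72 weight percent

M((Mg₀.₈₅Fe₀.₁₅)₂Si₂O₆) = 210.236 g/mol.
Si contributes 2 × 28.085 = 56.170 g per mole.
56.170/210.236 = 0.2672 → 26.72%.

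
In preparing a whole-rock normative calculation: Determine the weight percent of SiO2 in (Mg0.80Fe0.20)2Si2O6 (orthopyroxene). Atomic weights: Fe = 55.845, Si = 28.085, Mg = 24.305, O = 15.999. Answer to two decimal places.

56.31 wt%

Molar mass of (Mg0.80Fe0.20)2Si2O6 = 1.60×24.305 + 0.40×55.845 + 2×28.085 + 6×15.999 = 213.390 g/mol.
Each formula unit contains 2 Si, equivalent to 2/1 = 2.0000 mol SiO2.
M(SiO2) = 1×28.085 + 2×15.999 = 60.083 g/mol.
Mass of SiO2 per formula unit = 2.0000 × 60.083 = 120.166 g.
SiO2 wt% = 120.166 / 213.390 × 100 = 56.31%.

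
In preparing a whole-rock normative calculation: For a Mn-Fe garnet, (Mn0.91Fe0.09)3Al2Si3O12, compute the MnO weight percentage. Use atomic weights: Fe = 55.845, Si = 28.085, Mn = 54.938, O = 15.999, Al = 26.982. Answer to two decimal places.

39.10 wt%

Formula mass = 495.266 g/mol.
2.73 Mn → 2.7300 mol MnO per formula unit; M(MnO) = 70.937, so MnO mass = 193.658 g.
193.658/495.266 × 100 = 39.10 wt%.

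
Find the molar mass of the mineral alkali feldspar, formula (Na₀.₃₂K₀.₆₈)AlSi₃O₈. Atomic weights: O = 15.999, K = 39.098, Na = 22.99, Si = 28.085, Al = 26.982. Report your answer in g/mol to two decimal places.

M = 0.32(22.99) + 0.68(39.098) + 1(26.982) + 3(28.085) + 8(15.999)

273.17 g/mol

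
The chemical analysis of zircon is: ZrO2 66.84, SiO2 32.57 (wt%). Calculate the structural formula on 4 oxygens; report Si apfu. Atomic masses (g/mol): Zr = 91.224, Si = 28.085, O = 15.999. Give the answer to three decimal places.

66.84 wt% ZrO2 ÷ 123.222 g/mol = 0.54244 mol, giving 0.54244 Zr and 1.08488 O.
32.57 wt% SiO2 ÷ 60.083 g/mol = 0.54208 mol, giving 0.54208 Si and 1.08416 O.
Oxygen sums to 2.16904; scaling by 4/2.16904 = 1.84413 puts the formula on 4 O.
Si: 0.54208 × 1.84413 = 1.000 atoms per formula unit.

1.000 Si apfu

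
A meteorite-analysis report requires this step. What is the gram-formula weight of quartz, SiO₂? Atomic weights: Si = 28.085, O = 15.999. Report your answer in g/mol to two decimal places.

60.08 g/mol

Si: 1 × 28.085 = 28.0850
O: 2 × 15.999 = 31.9980
Summing the contributions gives the formula mass.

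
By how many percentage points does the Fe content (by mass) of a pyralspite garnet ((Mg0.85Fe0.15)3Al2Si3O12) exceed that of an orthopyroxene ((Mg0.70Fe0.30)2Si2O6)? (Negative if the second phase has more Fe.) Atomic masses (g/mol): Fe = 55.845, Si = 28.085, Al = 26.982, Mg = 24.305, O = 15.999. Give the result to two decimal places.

-9.23 percentage points

Fe in (Mg0.85Fe0.15)3Al2Si3O12: molar mass 417.315 g/mol; 0.45×55.845 = 25.130 g → 6.02 wt%.
Fe in (Mg0.70Fe0.30)2Si2O6: molar mass 219.698 g/mol; 0.60×55.845 = 33.507 g → 15.25 wt%.
Difference = 6.02 − 15.25 = -9.23 percentage points.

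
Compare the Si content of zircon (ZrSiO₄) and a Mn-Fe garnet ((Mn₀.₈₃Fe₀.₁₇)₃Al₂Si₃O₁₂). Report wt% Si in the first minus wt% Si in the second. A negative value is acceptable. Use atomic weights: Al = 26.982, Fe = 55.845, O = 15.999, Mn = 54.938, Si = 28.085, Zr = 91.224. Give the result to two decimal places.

-1.68 percentage points

Si in ZrSiO₄: molar mass 183.305 g/mol; 1×28.085 = 28.085 g → 15.32 wt%.
Si in (Mn₀.₈₃Fe₀.₁₇)₃Al₂Si₃O₁₂: molar mass 495.484 g/mol; 3×28.085 = 84.255 g → 17.00 wt%.
Difference = 15.32 − 17.00 = -1.68 percentage points.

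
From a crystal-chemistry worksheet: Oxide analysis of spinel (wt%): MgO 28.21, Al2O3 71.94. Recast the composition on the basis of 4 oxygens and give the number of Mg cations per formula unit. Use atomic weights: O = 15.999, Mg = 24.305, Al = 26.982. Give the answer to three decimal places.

MgO: 28.21/40.304 = 0.69993 mol → 0.69993 mol Mg, 0.69993 mol O.
Al2O3: 71.94/101.961 = 0.70556 mol → 1.41112 mol Al, 2.11668 mol O.
Total oxygen = 2.81661 mol. Normalization factor = 4/2.81661 = 1.42015.
Mg per 4 O = 0.69993 × 1.42015 = 0.994.

0.994 Mg apfu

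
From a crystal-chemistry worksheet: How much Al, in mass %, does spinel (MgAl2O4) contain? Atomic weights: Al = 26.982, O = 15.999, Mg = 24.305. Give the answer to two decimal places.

37.93 mass %

Molar mass of MgAl2O4: 1·24.305 + 2·26.982 + 4·15.999 = 142.265 g/mol.
Mass of Al per formula unit: 2 × 26.982 = 53.964 g.
Weight fraction Al = 53.964 / 142.265 = 0.3793.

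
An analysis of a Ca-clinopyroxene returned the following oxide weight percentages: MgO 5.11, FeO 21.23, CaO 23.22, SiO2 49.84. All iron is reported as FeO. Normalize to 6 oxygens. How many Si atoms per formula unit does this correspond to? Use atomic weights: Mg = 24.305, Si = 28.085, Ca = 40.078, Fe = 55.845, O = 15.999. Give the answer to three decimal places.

MgO: 5.11/40.304 = 0.12679 mol → 0.12679 mol Mg, 0.12679 mol O.
FeO: 21.23/71.844 = 0.29550 mol → 0.29550 mol Fe, 0.29550 mol O.
CaO: 23.22/56.077 = 0.41407 mol → 0.41407 mol Ca, 0.41407 mol O.
SiO2: 49.84/60.083 = 0.82952 mol → 0.82952 mol Si, 1.65904 mol O.
Total oxygen = 2.49540 mol. Normalization factor = 6/2.49540 = 2.40442.
Si per 6 O = 0.82952 × 2.40442 = 1.995.

1.995 Si apfu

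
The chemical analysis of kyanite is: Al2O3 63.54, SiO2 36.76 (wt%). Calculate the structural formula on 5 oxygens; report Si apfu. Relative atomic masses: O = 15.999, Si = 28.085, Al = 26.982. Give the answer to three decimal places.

0.989 Si apfu

63.54 wt% Al2O3 ÷ 101.961 g/mol = 0.62318 mol, giving 1.24636 Al and 1.86954 O.
36.76 wt% SiO2 ÷ 60.083 g/mol = 0.61182 mol, giving 0.61182 Si and 1.22364 O.
Oxygen sums to 3.09318; scaling by 5/3.09318 = 1.61646 puts the formula on 5 O.
Si: 0.61182 × 1.61646 = 0.989 atoms per formula unit.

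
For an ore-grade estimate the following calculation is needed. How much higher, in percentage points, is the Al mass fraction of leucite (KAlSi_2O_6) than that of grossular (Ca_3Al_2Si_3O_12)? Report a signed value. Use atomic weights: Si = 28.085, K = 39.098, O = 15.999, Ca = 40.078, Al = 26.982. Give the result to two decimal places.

First mineral: 26.982 g Al in 218.244 g formula = 12.36 wt% Al.
Second mineral: 53.964 g Al in 450.441 g formula = 11.98 wt% Al.
12.36% − 11.98% gives a difference of 0.38 percentage points.

0.38 percentage points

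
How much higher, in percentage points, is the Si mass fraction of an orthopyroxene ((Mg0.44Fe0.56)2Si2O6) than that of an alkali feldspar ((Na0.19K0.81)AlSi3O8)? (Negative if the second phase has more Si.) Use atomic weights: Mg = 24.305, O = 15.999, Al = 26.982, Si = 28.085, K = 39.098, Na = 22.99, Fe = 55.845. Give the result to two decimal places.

M((Mg0.44Fe0.56)2Si2O6) = 236.099 g/mol, so wt% Si = 56.170/236.099 × 100 = 23.79%.
M((Na0.19K0.81)AlSi3O8) = 275.266 g/mol, so wt% Si = 84.255/275.266 × 100 = 30.61%.
23.79 − 30.61 = -6.82 pp.

-6.82 percentage points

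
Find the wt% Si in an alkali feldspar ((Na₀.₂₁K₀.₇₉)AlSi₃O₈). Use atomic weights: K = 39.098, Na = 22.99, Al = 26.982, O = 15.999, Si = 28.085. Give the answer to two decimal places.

30.64 weight percent

Molar mass of (Na₀.₂₁K₀.₇₉)AlSi₃O₈: 0.21×22.99 + 0.79×39.098 + 1×26.982 + 3×28.085 + 8×15.999 = 274.944 g/mol.
Mass of Si per formula unit: 3 × 28.085 = 84.255 g.
Weight fraction Si = 84.255 / 274.944 = 0.3064.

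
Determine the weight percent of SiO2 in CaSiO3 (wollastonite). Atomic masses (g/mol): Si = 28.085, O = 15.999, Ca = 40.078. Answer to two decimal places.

Molar mass of CaSiO3 = 1×40.078 + 1×28.085 + 3×15.999 = 116.160 g/mol.
Each formula unit contains 1 Si, equivalent to 1/1 = 1.0000 mol SiO2.
M(SiO2) = 1×28.085 + 2×15.999 = 60.083 g/mol.
Mass of SiO2 per formula unit = 1.0000 × 60.083 = 60.083 g.
SiO2 wt% = 60.083 / 116.160 × 100 = 51.72%.

51.72 wt%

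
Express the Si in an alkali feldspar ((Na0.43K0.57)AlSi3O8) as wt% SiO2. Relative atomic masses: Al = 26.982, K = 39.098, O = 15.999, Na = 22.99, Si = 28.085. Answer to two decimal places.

Molar mass of (Na0.43K0.57)AlSi3O8 = 0.43·22.99 + 0.57·39.098 + 1·26.982 + 3·28.085 + 8·15.999 = 271.401 g/mol.
Each formula unit contains 3 Si, equivalent to 3/1 = 3.0000 mol SiO2.
M(SiO2) = 1×28.085 + 2×15.999 = 60.083 g/mol.
Mass of SiO2 per formula unit = 3.0000 × 60.083 = 180.249 g.
SiO2 wt% = 180.249 / 271.401 × 100 = 66.41%.

66.41 wt%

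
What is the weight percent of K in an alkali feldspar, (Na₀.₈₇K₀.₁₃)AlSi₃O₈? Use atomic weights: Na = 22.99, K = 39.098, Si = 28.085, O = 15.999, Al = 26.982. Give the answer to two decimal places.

Molar mass of (Na₀.₈₇K₀.₁₃)AlSi₃O₈: 0.87×22.99 + 0.13×39.098 + 1×26.982 + 3×28.085 + 8×15.999 = 264.313 g/mol.
Mass of K per formula unit: 0.13 × 39.098 = 5.083 g.
Weight fraction K = 5.083 / 264.313 = 0.0192.

1.92 weight percent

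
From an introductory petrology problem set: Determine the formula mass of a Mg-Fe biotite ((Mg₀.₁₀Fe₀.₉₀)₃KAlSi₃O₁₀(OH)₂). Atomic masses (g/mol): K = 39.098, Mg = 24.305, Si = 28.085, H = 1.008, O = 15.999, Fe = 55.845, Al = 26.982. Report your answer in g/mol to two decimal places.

The formula mass is the sum 0.30·24.305 + 2.70·55.845 + 1·39.098 + 1·26.982 + 3·28.085 + 12·15.999 + 2·1.008.

502.41 g/mol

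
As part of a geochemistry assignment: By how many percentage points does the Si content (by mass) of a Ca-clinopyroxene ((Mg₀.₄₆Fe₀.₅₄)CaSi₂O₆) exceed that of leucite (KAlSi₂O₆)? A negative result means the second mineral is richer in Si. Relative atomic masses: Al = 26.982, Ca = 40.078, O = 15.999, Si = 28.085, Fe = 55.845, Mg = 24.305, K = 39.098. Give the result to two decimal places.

-1.69 percentage points

M((Mg₀.₄₆Fe₀.₅₄)CaSi₂O₆) = 233.579 g/mol, so wt% Si = 56.170/233.579 × 100 = 24.05%.
M(KAlSi₂O₆) = 218.244 g/mol, so wt% Si = 56.170/218.244 × 100 = 25.74%.
24.05 − 25.74 = -1.69 pp.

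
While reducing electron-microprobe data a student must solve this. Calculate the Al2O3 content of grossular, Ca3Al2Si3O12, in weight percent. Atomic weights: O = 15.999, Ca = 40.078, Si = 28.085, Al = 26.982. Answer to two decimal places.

22.64 wt%

M(Ca3Al2Si3O12) = 450.441 g/mol; M(Al2O3) = 101.961 g/mol.
Moles Al2O3 per formula unit = 2 Al ÷ 2 = 1.0000.
Al2O3 fraction = (1.0000 × 101.961) / 450.441 = 101.961/450.441 = 0.2264.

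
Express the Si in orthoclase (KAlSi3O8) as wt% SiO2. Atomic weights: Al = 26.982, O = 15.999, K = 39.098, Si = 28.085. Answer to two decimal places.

64.76 wt%

M(KAlSi3O8) = 278.327 g/mol; M(SiO2) = 60.083 g/mol.
Moles SiO2 per formula unit = 3 Si ÷ 1 = 3.0000.
SiO2 fraction = (3.0000 × 60.083) / 278.327 = 180.249/278.327 = 0.6476.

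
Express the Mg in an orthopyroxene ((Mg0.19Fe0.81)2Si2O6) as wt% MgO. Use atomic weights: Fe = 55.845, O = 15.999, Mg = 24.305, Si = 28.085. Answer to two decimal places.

6.08 wt%

Formula mass = 251.869 g/mol.
0.38 Mg → 0.3800 mol MgO per formula unit; M(MgO) = 40.304, so MgO mass = 15.316 g.
15.316/251.869 × 100 = 6.08 wt%.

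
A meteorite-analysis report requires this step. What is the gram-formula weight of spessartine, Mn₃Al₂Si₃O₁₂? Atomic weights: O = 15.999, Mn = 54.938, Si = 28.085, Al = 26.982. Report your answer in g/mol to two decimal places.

Mn: 3 × 54.938 = 164.8140
Al: 2 × 26.982 = 53.9640
Si: 3 × 28.085 = 84.2550
O: 12 × 15.999 = 191.9880
Summing the contributions gives the formula mass.

495.02 g/mol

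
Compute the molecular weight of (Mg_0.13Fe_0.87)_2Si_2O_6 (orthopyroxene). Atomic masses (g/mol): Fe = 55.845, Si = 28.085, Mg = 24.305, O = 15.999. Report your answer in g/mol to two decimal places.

255.65 g/mol

M = 0.26*24.305 + 1.74*55.845 + 2*28.085 + 6*15.999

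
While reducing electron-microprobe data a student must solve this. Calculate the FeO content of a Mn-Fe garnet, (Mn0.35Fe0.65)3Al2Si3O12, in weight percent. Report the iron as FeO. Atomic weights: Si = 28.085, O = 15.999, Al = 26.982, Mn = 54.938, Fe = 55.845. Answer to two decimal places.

Molar mass of (Mn0.35Fe0.65)3Al2Si3O12 = 1.05·54.938 + 1.95·55.845 + 2·26.982 + 3·28.085 + 12·15.999 = 496.790 g/mol.
Each formula unit contains 1.95 Fe, equivalent to 1.95/1 = 1.9500 mol FeO.
M(FeO) = 1×55.845 + 1×15.999 = 71.844 g/mol.
Mass of FeO per formula unit = 1.9500 × 71.844 = 140.096 g.
FeO wt% = 140.096 / 496.790 × 100 = 28.20%.

28.20 wt%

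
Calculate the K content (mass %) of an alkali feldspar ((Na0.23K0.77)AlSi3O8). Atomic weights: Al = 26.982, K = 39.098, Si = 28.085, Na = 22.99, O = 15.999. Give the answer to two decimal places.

Molar mass of (Na0.23K0.77)AlSi3O8: 0.23·22.99 + 0.77·39.098 + 1·26.982 + 3·28.085 + 8·15.999 = 274.622 g/mol.
Mass of K per formula unit: 0.77 × 39.098 = 30.105 g.
Weight fraction K = 30.105 / 274.622 = 0.1096.

10.96 mass %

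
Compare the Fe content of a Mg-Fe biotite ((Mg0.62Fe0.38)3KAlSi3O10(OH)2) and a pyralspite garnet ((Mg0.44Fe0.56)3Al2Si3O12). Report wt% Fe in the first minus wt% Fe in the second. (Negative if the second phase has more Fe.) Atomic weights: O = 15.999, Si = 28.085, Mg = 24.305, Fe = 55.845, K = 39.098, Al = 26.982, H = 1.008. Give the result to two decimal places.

M((Mg0.62Fe0.38)3KAlSi3O10(OH)2) = 453.210 g/mol, so wt% Fe = 63.663/453.210 × 100 = 14.05%.
M((Mg0.44Fe0.56)3Al2Si3O12) = 456.109 g/mol, so wt% Fe = 93.820/456.109 × 100 = 20.57%.
14.05 − 20.57 = -6.52 pp.

-6.52 percentage points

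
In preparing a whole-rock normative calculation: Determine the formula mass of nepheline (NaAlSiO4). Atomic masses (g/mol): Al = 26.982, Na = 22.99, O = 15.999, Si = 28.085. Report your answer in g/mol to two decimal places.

The formula mass is the sum 1×22.99 + 1×26.982 + 1×28.085 + 4×15.999.

142.05 g/mol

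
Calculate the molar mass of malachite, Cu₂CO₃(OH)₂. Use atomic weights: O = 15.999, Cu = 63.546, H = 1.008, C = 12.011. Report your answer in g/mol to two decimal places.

221.11 g/mol

The formula mass is the sum 2·63.546 + 1·12.011 + 5·15.999 + 2·1.008.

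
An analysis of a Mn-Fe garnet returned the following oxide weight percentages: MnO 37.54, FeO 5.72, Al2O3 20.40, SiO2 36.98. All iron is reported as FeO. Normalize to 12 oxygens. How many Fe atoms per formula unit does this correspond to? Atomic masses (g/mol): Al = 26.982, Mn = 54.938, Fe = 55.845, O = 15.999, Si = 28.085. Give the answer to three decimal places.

0.392 Fe apfu

37.54 wt% MnO ÷ 70.937 g/mol = 0.52920 mol, giving 0.52920 Mn and 0.52920 O.
5.72 wt% FeO ÷ 71.844 g/mol = 0.07962 mol, giving 0.07962 Fe and 0.07962 O.
20.40 wt% Al2O3 ÷ 101.961 g/mol = 0.20008 mol, giving 0.40016 Al and 0.60024 O.
36.98 wt% SiO2 ÷ 60.083 g/mol = 0.61548 mol, giving 0.61548 Si and 1.23096 O.
Oxygen sums to 2.44002; scaling by 12/2.44002 = 4.91799 puts the formula on 12 O.
Fe: 0.07962 × 4.91799 = 0.392 atoms per formula unit.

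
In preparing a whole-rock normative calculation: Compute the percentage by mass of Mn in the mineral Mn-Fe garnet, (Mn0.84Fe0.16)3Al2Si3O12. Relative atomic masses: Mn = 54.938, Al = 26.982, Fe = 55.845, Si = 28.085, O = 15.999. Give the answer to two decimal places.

M((Mn0.84Fe0.16)3Al2Si3O12) = 495.456 g/mol.
Mn contributes 2.52 × 54.938 = 138.444 g per mole.
138.444/495.456 = 0.2794 → 27.94%.

27.94 wt%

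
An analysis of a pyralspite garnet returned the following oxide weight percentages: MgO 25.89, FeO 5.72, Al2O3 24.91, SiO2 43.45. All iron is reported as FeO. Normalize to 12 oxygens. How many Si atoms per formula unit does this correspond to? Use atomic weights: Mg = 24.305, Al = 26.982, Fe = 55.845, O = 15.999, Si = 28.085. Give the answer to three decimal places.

MgO: 25.89/40.304 = 0.64237 mol → 0.64237 mol Mg, 0.64237 mol O.
FeO: 5.72/71.844 = 0.07962 mol → 0.07962 mol Fe, 0.07962 mol O.
Al2O3: 24.91/101.961 = 0.24431 mol → 0.48862 mol Al, 0.73293 mol O.
SiO2: 43.45/60.083 = 0.72317 mol → 0.72317 mol Si, 1.44634 mol O.
Total oxygen = 2.90126 mol. Normalization factor = 12/2.90126 = 4.13613.
Si per 12 O = 0.72317 × 4.13613 = 2.991.

2.991 Si apfu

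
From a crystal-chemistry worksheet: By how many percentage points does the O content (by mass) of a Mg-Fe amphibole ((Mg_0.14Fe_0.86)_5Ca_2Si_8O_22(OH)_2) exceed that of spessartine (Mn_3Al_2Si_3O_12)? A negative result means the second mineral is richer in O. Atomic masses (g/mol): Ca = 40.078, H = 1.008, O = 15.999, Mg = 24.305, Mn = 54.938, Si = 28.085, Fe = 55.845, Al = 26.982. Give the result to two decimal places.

O in (Mg_0.14Fe_0.86)_5Ca_2Si_8O_22(OH)_2: molar mass 947.975 g/mol; 24×15.999 = 383.976 g → 40.50 wt%.
O in Mn_3Al_2Si_3O_12: molar mass 495.021 g/mol; 12×15.999 = 191.988 g → 38.78 wt%.
Difference = 40.50 − 38.78 = 1.72 percentage points.

1.72 percentage points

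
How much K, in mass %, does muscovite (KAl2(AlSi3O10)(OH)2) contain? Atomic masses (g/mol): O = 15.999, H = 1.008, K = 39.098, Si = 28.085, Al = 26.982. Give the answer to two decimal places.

M(KAl2(AlSi3O10)(OH)2) = 398.303 g/mol.
K contributes 1 × 39.098 = 39.098 g per mole.
39.098/398.303 = 0.0982 → 9.82%.

9.82 mass %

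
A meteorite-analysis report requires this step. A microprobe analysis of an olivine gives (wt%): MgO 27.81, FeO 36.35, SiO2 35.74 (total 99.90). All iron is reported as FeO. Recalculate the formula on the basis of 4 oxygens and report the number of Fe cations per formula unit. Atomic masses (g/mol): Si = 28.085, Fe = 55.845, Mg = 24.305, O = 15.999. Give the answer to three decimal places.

0.848 Fe apfu

MgO: 27.81/40.304 = 0.69001 mol → 0.69001 mol Mg, 0.69001 mol O.
FeO: 36.35/71.844 = 0.50596 mol → 0.50596 mol Fe, 0.50596 mol O.
SiO2: 35.74/60.083 = 0.59484 mol → 0.59484 mol Si, 1.18968 mol O.
Total oxygen = 2.38565 mol. Normalization factor = 4/2.38565 = 1.67669.
Fe per 4 O = 0.50596 × 1.67669 = 0.848.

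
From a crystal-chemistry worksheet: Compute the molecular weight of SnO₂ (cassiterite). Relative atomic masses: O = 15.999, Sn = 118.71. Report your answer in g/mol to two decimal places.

150.71 g/mol

The formula mass is the sum 1*118.71 + 2*15.999.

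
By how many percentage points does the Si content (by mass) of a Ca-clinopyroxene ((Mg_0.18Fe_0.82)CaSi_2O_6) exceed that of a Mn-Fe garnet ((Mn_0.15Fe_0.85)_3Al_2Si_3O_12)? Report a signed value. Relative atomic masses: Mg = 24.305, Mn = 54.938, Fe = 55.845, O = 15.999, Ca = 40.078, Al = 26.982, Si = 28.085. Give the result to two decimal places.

6.23 percentage points

Si in (Mg_0.18Fe_0.82)CaSi_2O_6: molar mass 242.410 g/mol; 2×28.085 = 56.170 g → 23.17 wt%.
Si in (Mn_0.15Fe_0.85)_3Al_2Si_3O_12: molar mass 497.334 g/mol; 3×28.085 = 84.255 g → 16.94 wt%.
Difference = 23.17 − 16.94 = 6.23 percentage points.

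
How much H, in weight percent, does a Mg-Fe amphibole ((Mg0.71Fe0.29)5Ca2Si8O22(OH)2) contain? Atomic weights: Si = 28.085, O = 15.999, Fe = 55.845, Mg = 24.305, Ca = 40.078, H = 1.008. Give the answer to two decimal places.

M((Mg0.71Fe0.29)5Ca2Si8O22(OH)2) = 858.086 g/mol.
H contributes 2 × 1.008 = 2.016 g per mole.
2.016/858.086 = 0.0023 → 0.23%.

0.23 weight percent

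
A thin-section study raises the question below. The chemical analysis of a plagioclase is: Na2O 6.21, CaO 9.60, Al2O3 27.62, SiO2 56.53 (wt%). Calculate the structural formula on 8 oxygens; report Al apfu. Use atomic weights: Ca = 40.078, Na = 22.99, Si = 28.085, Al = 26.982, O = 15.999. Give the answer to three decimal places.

1.461 Al apfu

6.21 wt% Na2O ÷ 61.979 g/mol = 0.10020 mol, giving 0.20040 Na and 0.10020 O.
9.60 wt% CaO ÷ 56.077 g/mol = 0.17119 mol, giving 0.17119 Ca and 0.17119 O.
27.62 wt% Al2O3 ÷ 101.961 g/mol = 0.27089 mol, giving 0.54178 Al and 0.81267 O.
56.53 wt% SiO2 ÷ 60.083 g/mol = 0.94087 mol, giving 0.94087 Si and 1.88174 O.
Oxygen sums to 2.96580; scaling by 8/2.96580 = 2.69742 puts the formula on 8 O.
Al: 0.54178 × 2.69742 = 1.461 atoms per formula unit.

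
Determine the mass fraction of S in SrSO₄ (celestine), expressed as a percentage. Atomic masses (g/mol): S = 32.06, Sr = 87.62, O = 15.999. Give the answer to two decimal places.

17.45 weight percent

Molar mass of SrSO₄: 1*87.62 + 1*32.06 + 4*15.999 = 183.676 g/mol.
Mass of S per formula unit: 1 × 32.06 = 32.060 g.
Weight fraction S = 32.060 / 183.676 = 0.1745.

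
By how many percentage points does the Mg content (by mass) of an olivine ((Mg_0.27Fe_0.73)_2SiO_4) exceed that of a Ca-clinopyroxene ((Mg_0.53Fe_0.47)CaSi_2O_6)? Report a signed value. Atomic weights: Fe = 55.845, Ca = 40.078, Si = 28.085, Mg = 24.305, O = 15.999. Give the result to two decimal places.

First mineral: 13.125 g Mg in 186.739 g formula = 7.03 wt% Mg.
Second mineral: 12.882 g Mg in 231.371 g formula = 5.57 wt% Mg.
7.03% − 5.57% gives a difference of 1.46 percentage points.

1.46 percentage points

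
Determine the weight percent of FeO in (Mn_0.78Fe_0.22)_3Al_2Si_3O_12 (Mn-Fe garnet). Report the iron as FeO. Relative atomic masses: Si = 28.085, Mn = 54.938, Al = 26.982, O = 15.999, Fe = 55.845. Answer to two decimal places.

9.57 wt%

Molar mass of (Mn_0.78Fe_0.22)_3Al_2Si_3O_12 = 2.34·54.938 + 0.66·55.845 + 2·26.982 + 3·28.085 + 12·15.999 = 495.620 g/mol.
Each formula unit contains 0.66 Fe, equivalent to 0.66/1 = 0.6600 mol FeO.
M(FeO) = 1×55.845 + 1×15.999 = 71.844 g/mol.
Mass of FeO per formula unit = 0.6600 × 71.844 = 47.417 g.
FeO wt% = 47.417 / 495.620 × 100 = 9.57%.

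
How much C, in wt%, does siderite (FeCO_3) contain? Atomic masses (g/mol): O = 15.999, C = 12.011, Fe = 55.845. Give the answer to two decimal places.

10.37 wt%

Molar mass of FeCO_3: 1·55.845 + 1·12.011 + 3·15.999 = 115.853 g/mol.
Mass of C per formula unit: 1 × 12.011 = 12.011 g.
Weight fraction C = 12.011 / 115.853 = 0.1037.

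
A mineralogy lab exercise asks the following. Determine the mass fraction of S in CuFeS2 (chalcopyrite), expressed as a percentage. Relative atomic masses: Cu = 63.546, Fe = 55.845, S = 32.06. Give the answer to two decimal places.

34.94 weight percent

Molar mass of CuFeS2: 1·63.546 + 1·55.845 + 2·32.06 = 183.511 g/mol.
Mass of S per formula unit: 2 × 32.06 = 64.120 g.
Weight fraction S = 64.120 / 183.511 = 0.3494.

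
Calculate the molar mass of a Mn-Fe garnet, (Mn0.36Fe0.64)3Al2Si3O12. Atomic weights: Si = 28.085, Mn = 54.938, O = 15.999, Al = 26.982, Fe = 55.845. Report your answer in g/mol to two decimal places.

496.76 g/mol

The formula mass is the sum 1.08·54.938 + 1.92·55.845 + 2·26.982 + 3·28.085 + 12·15.999.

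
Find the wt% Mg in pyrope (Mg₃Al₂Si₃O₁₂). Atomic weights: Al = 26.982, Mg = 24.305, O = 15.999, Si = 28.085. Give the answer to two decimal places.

18.09 wt%

M(Mg₃Al₂Si₃O₁₂) = 403.122 g/mol.
Mg contributes 3 × 24.305 = 72.915 g per mole.
72.915/403.122 = 0.1809 → 18.09%.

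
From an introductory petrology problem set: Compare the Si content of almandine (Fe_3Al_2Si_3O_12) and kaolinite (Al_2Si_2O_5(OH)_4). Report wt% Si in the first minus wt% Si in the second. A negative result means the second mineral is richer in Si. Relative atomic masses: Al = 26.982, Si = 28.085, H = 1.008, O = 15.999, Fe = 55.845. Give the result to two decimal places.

First mineral: 84.255 g Si in 497.742 g formula = 16.93 wt% Si.
Second mineral: 56.170 g Si in 258.157 g formula = 21.76 wt% Si.
16.93% − 21.76% gives a difference of -4.83 percentage points.

-4.83 percentage points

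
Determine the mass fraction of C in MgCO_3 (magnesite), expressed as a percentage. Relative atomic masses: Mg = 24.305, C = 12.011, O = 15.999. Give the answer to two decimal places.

14.25 weight percent

M(MgCO_3) = 84.313 g/mol.
C contributes 1 × 12.011 = 12.011 g per mole.
12.011/84.313 = 0.1425 → 14.25%.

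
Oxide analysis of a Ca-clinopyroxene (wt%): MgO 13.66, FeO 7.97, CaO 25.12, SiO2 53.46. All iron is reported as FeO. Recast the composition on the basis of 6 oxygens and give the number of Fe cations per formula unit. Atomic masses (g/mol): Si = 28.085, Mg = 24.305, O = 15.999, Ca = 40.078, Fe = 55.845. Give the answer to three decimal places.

0.249 Fe apfu

13.66 wt% MgO ÷ 40.304 g/mol = 0.33892 mol, giving 0.33892 Mg and 0.33892 O.
7.97 wt% FeO ÷ 71.844 g/mol = 0.11093 mol, giving 0.11093 Fe and 0.11093 O.
25.12 wt% CaO ÷ 56.077 g/mol = 0.44796 mol, giving 0.44796 Ca and 0.44796 O.
53.46 wt% SiO2 ÷ 60.083 g/mol = 0.88977 mol, giving 0.88977 Si and 1.77954 O.
Oxygen sums to 2.67735; scaling by 6/2.67735 = 2.24102 puts the formula on 6 O.
Fe: 0.11093 × 2.24102 = 0.249 atoms per formula unit.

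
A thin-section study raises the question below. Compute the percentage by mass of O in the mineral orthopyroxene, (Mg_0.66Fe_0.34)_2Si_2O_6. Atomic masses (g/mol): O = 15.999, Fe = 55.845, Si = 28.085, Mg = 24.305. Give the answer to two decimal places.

Molar mass of (Mg_0.66Fe_0.34)_2Si_2O_6: 1.32×24.305 + 0.68×55.845 + 2×28.085 + 6×15.999 = 222.221 g/mol.
Mass of O per formula unit: 6 × 15.999 = 95.994 g.
Weight fraction O = 95.994 / 222.221 = 0.4320.

43.20 mass %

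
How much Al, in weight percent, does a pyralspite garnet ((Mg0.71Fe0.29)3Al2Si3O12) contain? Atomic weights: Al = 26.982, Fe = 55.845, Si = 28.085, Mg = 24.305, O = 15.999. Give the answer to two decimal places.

12.53 weight percent

Formula mass = 2.13×24.305 + 0.87×55.845 + 2×26.982 + 3×28.085 + 12×15.999 = 430.562 g/mol, of which 53.964 g is Al.
So Al makes up 53.964/430.562 = 0.1253 of the mass, i.e. 12.53%.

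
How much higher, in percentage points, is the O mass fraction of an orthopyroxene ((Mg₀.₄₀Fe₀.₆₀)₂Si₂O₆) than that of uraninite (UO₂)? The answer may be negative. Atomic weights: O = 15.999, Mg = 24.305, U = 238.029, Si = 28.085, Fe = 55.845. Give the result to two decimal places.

First mineral: 95.994 g O in 238.622 g formula = 40.23 wt% O.
Second mineral: 31.998 g O in 270.027 g formula = 11.85 wt% O.
40.23% − 11.85% gives a difference of 28.38 percentage points.

28.38 percentage points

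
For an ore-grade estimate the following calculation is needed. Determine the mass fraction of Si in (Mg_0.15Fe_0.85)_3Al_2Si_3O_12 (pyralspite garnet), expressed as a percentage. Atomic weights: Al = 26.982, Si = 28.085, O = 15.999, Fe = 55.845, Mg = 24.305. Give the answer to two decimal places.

M((Mg_0.15Fe_0.85)_3Al_2Si_3O_12) = 483.549 g/mol.
Si contributes 3 × 28.085 = 84.255 g per mole.
84.255/483.549 = 0.1742 → 17.42%.

17.42 weight percent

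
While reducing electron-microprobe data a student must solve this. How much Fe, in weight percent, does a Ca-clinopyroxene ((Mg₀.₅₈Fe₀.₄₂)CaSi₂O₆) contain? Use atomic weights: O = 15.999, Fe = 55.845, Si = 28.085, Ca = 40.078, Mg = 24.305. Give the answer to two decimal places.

M((Mg₀.₅₈Fe₀.₄₂)CaSi₂O₆) = 229.794 g/mol.
Fe contributes 0.42 × 55.845 = 23.455 g per mole.
23.455/229.794 = 0.1021 → 10.21%.

10.21 weight percent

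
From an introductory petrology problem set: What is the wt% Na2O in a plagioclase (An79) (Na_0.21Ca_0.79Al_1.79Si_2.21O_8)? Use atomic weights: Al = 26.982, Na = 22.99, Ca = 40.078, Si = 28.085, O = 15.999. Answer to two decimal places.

M(Na_0.21Ca_0.79Al_1.79Si_2.21O_8) = 274.847 g/mol; M(Na2O) = 61.979 g/mol.
Moles Na2O per formula unit = 0.21 Na ÷ 2 = 0.1050.
Na2O fraction = (0.1050 × 61.979) / 274.847 = 6.508/274.847 = 0.0237.

2.37 wt%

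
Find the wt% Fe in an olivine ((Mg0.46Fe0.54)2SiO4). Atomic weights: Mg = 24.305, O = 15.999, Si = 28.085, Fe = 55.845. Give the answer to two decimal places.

34.51 weight percent

Molar mass of (Mg0.46Fe0.54)2SiO4: 0.92×24.305 + 1.08×55.845 + 1×28.085 + 4×15.999 = 174.754 g/mol.
Mass of Fe per formula unit: 1.08 × 55.845 = 60.313 g.
Weight fraction Fe = 60.313 / 174.754 = 0.3451.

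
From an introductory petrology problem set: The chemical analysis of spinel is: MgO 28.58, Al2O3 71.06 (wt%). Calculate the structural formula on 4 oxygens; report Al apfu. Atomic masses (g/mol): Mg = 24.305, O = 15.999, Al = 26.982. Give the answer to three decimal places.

1.991 Al apfu

MgO: 28.58/40.304 = 0.70911 mol → 0.70911 mol Mg, 0.70911 mol O.
Al2O3: 71.06/101.961 = 0.69693 mol → 1.39386 mol Al, 2.09079 mol O.
Total oxygen = 2.79990 mol. Normalization factor = 4/2.79990 = 1.42862.
Al per 4 O = 1.39386 × 1.42862 = 1.991.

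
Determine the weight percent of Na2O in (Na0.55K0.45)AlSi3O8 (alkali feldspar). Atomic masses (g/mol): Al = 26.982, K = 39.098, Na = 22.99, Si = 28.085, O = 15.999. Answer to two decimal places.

6.33 wt%

Formula mass = 269.468 g/mol.
0.55 Na → 0.2750 mol Na2O per formula unit; M(Na2O) = 61.979, so Na2O mass = 17.044 g.
17.044/269.468 × 100 = 6.33 wt%.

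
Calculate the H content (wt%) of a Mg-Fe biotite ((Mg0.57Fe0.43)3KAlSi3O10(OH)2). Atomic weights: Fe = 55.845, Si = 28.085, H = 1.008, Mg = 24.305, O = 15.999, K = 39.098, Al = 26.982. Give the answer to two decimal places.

Formula mass = 1.71×24.305 + 1.29×55.845 + 1×39.098 + 1×26.982 + 3×28.085 + 12×15.999 + 2×1.008 = 457.941 g/mol, of which 2.016 g is H.
So H makes up 2.016/457.941 = 0.0044 of the mass, i.e. 0.44%.

0.44 wt%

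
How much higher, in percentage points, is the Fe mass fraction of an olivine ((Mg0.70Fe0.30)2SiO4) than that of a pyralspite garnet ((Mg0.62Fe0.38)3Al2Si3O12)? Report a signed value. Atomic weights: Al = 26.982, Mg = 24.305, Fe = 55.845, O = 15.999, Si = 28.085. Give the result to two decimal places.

6.49 percentage points

Fe in (Mg0.70Fe0.30)2SiO4: molar mass 159.615 g/mol; 0.60×55.845 = 33.507 g → 20.99 wt%.
Fe in (Mg0.62Fe0.38)3Al2Si3O12: molar mass 439.078 g/mol; 1.14×55.845 = 63.663 g → 14.50 wt%.
Difference = 20.99 − 14.50 = 6.49 percentage points.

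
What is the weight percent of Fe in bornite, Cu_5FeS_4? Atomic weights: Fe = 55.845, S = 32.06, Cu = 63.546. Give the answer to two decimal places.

Formula mass = 5*63.546 + 1*55.845 + 4*32.06 = 501.815 g/mol, of which 55.845 g is Fe.
So Fe makes up 55.845/501.815 = 0.1113 of the mass, i.e. 11.13%.

11.13 mass %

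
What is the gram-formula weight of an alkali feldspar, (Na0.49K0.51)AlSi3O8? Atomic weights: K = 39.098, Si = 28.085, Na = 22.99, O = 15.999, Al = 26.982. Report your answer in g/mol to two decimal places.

The formula mass is the sum 0.49(22.99) + 0.51(39.098) + 1(26.982) + 3(28.085) + 8(15.999).

270.43 g/mol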